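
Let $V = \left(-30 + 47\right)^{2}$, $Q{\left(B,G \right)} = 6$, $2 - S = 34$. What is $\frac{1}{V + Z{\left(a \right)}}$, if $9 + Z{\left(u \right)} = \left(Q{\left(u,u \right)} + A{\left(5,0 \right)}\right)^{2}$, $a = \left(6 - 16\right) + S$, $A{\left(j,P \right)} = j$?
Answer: $\frac{1}{401} \approx 0.0024938$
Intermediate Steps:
$S = -32$ ($S = 2 - 34 = -32$)
$V = 289$ ($V = 17^{2} = 289$)
$a = -42$ ($a = \left(6 - 16\right) - 32 = -10 - 32 = -42$)
$Z{\left(u \right)} = 112$ ($Z{\left(u \right)} = -9 + \left(6 + 5\right)^{2} = -9 + 11^{2} = -9 + 121 = 112$)
$\frac{1}{V + Z{\left(a \right)}} = \frac{1}{289 + 112} = \frac{1}{401}$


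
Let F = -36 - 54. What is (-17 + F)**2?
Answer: 11449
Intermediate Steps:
F = -90
(-17 + F)**2 = (-17 - 90)**2 = (-107)**2 = 11449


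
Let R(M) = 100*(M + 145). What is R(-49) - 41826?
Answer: -32226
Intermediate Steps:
R(M) = 14500 + 100*M (R(M) = 100*(145 + M) = 14500 + 100*M)
R(-49) - 41826 = (14500 + 100*(-49)) - 41826 = (14500 - 4900) - 41826 = 9600 - 41826 = -32226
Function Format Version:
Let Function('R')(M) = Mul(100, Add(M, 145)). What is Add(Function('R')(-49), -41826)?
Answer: -32226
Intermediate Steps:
Function('R')(M) = Add(14500, Mul(100, M)) (Function('R')(M) = Mul(100, Add(145, M)) = Add(14500, Mul(100, M)))
Add(Function('R')(-49), -41826) = Add(Add(14500, Mul(100, -49)), -41826) = Add(Add(14500, -4900), -41826) = Add(9600, -41826) = -32226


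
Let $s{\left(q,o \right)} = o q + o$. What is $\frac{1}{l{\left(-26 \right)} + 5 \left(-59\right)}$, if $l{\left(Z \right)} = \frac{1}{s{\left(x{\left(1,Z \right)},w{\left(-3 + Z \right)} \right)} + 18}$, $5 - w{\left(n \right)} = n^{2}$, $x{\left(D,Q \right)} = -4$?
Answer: $- \frac{2526}{745169} \approx -0.0033898$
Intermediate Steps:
$w{\left(n \right)} = 5 - n^{2}$
$s{\left(q,o \right)} = o + o q$
$l{\left(Z \right)} = \frac{1}{3 + 3 \left(-3 + Z\right)^{2}}$ ($l{\left(Z \right)} = \frac{1}{\left(5 - \left(-3 + Z\right)^{2}\right) \left(1 - 4\right) + 18} = \frac{1}{\left(5 - \left(-3 + Z\right)^{2}\right) \left(-3\right) + 18} = \frac{1}{\left(-15 + 3 \left(-3 + Z\right)^{2}\right) + 18} = \frac{1}{3 + 3 \left(-3 + Z\right)^{2}}$)
$\frac{1}{l{\left(-26 \right)} + 5 \left(-59\right)} = \frac{1}{\frac{1}{3 \left(10 + \left(-26\right)^{2} - -156\right)} + 5 \left(-59\right)} = \frac{1}{\frac{1}{3 \left(10 + 676 + 156\right)} - 295} = \frac{1}{\frac{1}{3 \cdot 842} - 295} = \frac{1}{\frac{1}{3} \cdot \frac{1}{842} - 295} = \frac{1}{\frac{1}{2526} - 295} = \frac{1}{- \frac{745169}{2526}} = - \frac{2526}{745169}$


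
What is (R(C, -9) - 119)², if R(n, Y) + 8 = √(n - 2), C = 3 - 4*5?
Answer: (127 - I*√19)² ≈ 16110.0 - 1107.2*I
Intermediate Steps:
C = -17 (C = 3 - 20 = -17)
R(n, Y) = -8 + √(-2 + n) (R(n, Y) = -8 + √(n - 2) = -8 + √(-2 + n))
(R(C, -9) - 119)² = ((-8 + √(-2 - 17)) - 119)² = ((-8 + √(-19)) - 119)² = ((-8 + I*√19) - 119)² = (-127 + I*√19)²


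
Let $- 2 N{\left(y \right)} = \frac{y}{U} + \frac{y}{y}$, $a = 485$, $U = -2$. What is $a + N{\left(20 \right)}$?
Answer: $\frac{979}{2} \approx 489.5$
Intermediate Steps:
$N{\left(y \right)} = - \frac{1}{2} + \frac{y}{4}$ ($N{\left(y \right)} = - \frac{\frac{y}{-2} + \frac{y}{y}}{2} = - \frac{y \left(- \frac{1}{2}\right) + 1}{2} = - \frac{- \frac{y}{2} + 1}{2} = - \frac{1 - \frac{y}{2}}{2} = - \frac{1}{2} + \frac{y}{4}$)
$a + N{\left(20 \right)} = 485 + \left(- \frac{1}{2} + \frac{1}{4} \cdot 20\right) = 485 + \left(- \frac{1}{2} + 5\right) = 485 + \frac{9}{2} = \frac{979}{2}$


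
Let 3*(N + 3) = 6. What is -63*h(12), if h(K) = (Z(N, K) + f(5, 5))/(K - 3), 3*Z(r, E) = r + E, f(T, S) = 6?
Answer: -203/3 ≈ -67.667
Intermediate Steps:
N = -1 (N = -3 + (⅓)*6 = -3 + 2 = -1)
Z(r, E) = E/3 + r/3 (Z(r, E) = (r + E)/3 = (E + r)/3 = E/3 + r/3)
h(K) = (17/3 + K/3)/(-3 + K) (h(K) = ((K/3 + (⅓)*(-1)) + 6)/(K - 3) = ((K/3 - ⅓) + 6)/(-3 + K) = ((-⅓ + K/3) + 6)/(-3 + K) = (17/3 + K/3)/(-3 + K))
-63*h(12) = -21*(17 + 12)/(-3 + 12) = -21*29/9 = -63*29/27 = -203/3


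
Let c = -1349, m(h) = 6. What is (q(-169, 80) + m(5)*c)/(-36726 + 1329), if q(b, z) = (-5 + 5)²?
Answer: 142/621 ≈ 0.22866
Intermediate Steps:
q(b, z) = 0 (q(b, z) = 0² = 0)
(q(-169, 80) + m(5)*c)/(-36726 + 1329) = (0 + 6*(-1349))/(-36726 + 1329) = (0 - 8094)/(-35397) = -8094*(-1/35397) = 142/621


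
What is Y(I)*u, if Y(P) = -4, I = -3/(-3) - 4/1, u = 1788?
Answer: -7152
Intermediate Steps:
I = -3 (I = -3*(-⅓) - 4*1 = 1 - 4 = -3)
Y(I)*u = -4*1788 = -7152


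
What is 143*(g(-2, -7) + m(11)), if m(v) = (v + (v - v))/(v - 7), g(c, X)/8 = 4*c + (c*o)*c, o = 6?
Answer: 74789/4 ≈ 18697.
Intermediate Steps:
g(c, X) = 32*c + 48*c² (g(c, X) = 8*(4*c + (c*6)*c) = 8*(4*c + (6*c)*c) = 8*(4*c + 6*c²) = 32*c + 48*c²)
m(v) = v/(-7 + v) (m(v) = (v + 0)/(-7 + v) = v/(-7 + v))
143*(g(-2, -7) + m(11)) = 143*(16*(-2)*(2 + 3*(-2)) + 11/(-7 + 11)) = 143*(16*(-2)*(2 - 6) + 11/4) = 143*(16*(-2)*(-4) + 11*(¼)) = 143*(128 + 11/4) = 143*(523/4) = 74789/4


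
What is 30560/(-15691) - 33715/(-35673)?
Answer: -51013165/50885913 ≈ -1.0025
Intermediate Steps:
30560/(-15691) - 33715/(-35673) = 30560*(-1/15691) - 33715*(-1/35673) = -30560/15691 + 3065/3243 = -51013165/50885913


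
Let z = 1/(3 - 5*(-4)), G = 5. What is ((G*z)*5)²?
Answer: 625/529 ≈ 1.1815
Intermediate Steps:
z = 1/23 (z = 1/(3 + 20) = 1/23 ≈ 0.043478)
((G*z)*5)² = ((5*(1/23))*5)² = ((5/23)*5)² = (25/23)² = 625/529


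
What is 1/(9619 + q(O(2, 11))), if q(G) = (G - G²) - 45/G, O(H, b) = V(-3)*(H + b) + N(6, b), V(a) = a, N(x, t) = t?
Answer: 28/246641 ≈ 0.00011353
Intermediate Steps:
O(H, b) = -3*H - 2*b (O(H, b) = -3*(H + b) + b = (-3*H - 3*b) + b = -3*H - 2*b)
q(G) = G - G² - 45/G
1/(9619 + q(O(2, 11))) = 1/(9619 + ((-3*2 - 2*11) - (-3*2 - 2*11)² - 45/(-3*2 - 2*11))) = 1/(9619 + ((-6 - 22) - (-6 - 22)² - 45/(-6 - 22))) = 1/(9619 + (-28 - 1*(-28)² - 45/(-28))) = 1/(9619 + (-28 - 1*784 - 45*(-1/28))) = 1/(9619 + (-28 - 784 + 45/28)) = 1/(9619 - 22691/28) = 1/(246641/28) = 28/246641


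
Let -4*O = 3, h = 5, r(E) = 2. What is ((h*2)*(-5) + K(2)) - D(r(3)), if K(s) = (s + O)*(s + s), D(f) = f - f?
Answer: -45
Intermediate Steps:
D(f) = 0
O = -3/4 (O = -1/4*3 = -3/4 ≈ -0.75000)
K(s) = 2*s*(-3/4 + s) (K(s) = (s - 3/4)*(s + s) = (-3/4 + s)*(2*s) = 2*s*(-3/4 + s))
((h*2)*(-5) + K(2)) - D(r(3)) = ((5*2)*(-5) + (1/2)*2*(-3 + 4*2)) - 1*0 = (10*(-5) + (1/2)*2*(-3 + 8)) + 0 = (-50 + (1/2)*2*5) + 0 = (-50 + 5) + 0 = -45 + 0 = -45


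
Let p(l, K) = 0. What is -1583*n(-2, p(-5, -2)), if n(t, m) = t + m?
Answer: 3166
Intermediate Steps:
n(t, m) = m + t
-1583*n(-2, p(-5, -2)) = -1583*(0 - 2) = -1583*(-2) = 3166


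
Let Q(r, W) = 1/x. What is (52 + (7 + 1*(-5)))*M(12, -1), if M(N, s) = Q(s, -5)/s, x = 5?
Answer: -54/5 ≈ -10.800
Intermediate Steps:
Q(r, W) = ⅕ (Q(r, W) = 1/5 = ⅕)
M(N, s) = 1/(5*s)
(52 + (7 + 1*(-5)))*M(12, -1) = (52 + (7 + 1*(-5)))*((⅕)/(-1)) = (52 + (7 - 5))*((⅕)*(-1)) = (52 + 2)*(-⅕) = 54*(-⅕) = -54/5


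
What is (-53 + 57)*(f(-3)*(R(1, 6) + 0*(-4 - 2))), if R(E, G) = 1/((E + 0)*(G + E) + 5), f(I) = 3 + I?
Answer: 0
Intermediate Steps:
R(E, G) = 1/(5 + E*(E + G)) (R(E, G) = 1/(E*(E + G) + 5) = 1/(5 + E*(E + G)))
(-53 + 57)*(f(-3)*(R(1, 6) + 0*(-4 - 2))) = (-53 + 57)*((3 - 3)*(1/(5 + 1² + 1*6) + 0*(-4 - 2))) = 4*(0*(1/(5 + 1 + 6) + 0*(-6))) = 4*(0*(1/12 + 0)) = 4*(0*(1/12)) = 4*0 = 0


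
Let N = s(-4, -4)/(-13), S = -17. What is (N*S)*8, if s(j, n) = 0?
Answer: 0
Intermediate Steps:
N = 0 (N = 0/(-13) = 0*(-1/13) = 0)
(N*S)*8 = (0*(-17))*8 = 0*8 = 0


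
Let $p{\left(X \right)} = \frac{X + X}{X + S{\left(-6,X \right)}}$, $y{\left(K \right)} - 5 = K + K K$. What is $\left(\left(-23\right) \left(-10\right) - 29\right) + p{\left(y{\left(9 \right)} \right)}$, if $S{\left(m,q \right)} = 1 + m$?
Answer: $\frac{1828}{9} \approx 203.11$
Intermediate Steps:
$y{\left(K \right)} = 5 + K + K^{2}$ ($y{\left(K \right)} = 5 + \left(K + K K\right) = 5 + \left(K + K^{2}\right) = 5 + K + K^{2}$)
$p{\left(X \right)} = \frac{2 X}{-5 + X}$ ($p{\left(X \right)} = \frac{X + X}{X + \left(1 - 6\right)} = \frac{2 X}{X - 5} = \frac{2 X}{-5 + X}$)
$\left(\left(-23\right) \left(-10\right) - 29\right) + p{\left(y{\left(9 \right)} \right)} = \left(\left(-23\right) \left(-10\right) - 29\right) + \frac{2 \left(5 + 9 + 9^{2}\right)}{-5 + \left(5 + 9 + 9^{2}\right)} = \left(230 - 29\right) + \frac{2 \left(5 + 9 + 81\right)}{-5 + \left(5 + 9 + 81\right)} = 201 + 2 \cdot 95 \frac{1}{-5 + 95} = 201 + 2 \cdot 95 \cdot \frac{1}{90} = 201 + \frac{19}{9} = \frac{1828}{9}$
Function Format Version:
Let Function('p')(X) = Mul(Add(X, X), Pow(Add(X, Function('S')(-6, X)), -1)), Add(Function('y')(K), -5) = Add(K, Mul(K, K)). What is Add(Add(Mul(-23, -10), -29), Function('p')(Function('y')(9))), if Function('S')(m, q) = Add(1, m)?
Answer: Rational(1828, 9) ≈ 203.11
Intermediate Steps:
Function('y')(K) = Add(5, K, Pow(K, 2)) (Function('y')(K) = Add(5, Add(K, Mul(K, K))) = Add(5, Add(K, Pow(K, 2))) = Add(5, K, Pow(K, 2)))
Function('p')(X) = Mul(2, X, Pow(Add(-5, X), -1)) (Function('p')(X) = Mul(Add(X, X), Pow(Add(X, Add(1, -6)), -1)) = Mul(Mul(2, X), Pow(Add(X, -5), -1)) = Mul(Mul(2, X), Pow(Add(-5, X), -1)) = Mul(2, X, Pow(Add(-5, X), -1)))
Add(Add(Mul(-23, -10), -29), Function('p')(Function('y')(9))) = Add(Add(Mul(-23, -10), -29), Mul(2, Add(5, 9, Pow(9, 2)), Pow(Add(-5, Add(5, 9, Pow(9, 2))), -1))) = Add(Add(230, -29), Mul(2, Add(5, 9, 81), Pow(Add(-5, Add(5, 9, 81)), -1))) = Add(201, Mul(2, 95, Pow(Add(-5, 95), -1))) = Add(201, Mul(2, 95, Pow(90, -1))) = Add(201, Mul(2, 95, Rational(1, 90))) = Add(201, Rational(19, 9)) = Rational(1828, 9)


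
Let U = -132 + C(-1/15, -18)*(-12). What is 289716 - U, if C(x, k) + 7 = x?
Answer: 1448816/5 ≈ 2.8976e+5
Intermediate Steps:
C(x, k) = -7 + x
U = -236/5 (U = -132 + (-7 - 1/15)*(-12) = -132 - 106/15*(-12) = -132 + 424/5 = -236/5 ≈ -47.200)
289716 - U = 289716 - 1*(-236/5) = 289716 + 236/5 = 1448816/5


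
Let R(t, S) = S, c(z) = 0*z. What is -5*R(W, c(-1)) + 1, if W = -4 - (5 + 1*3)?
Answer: 1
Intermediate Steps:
c(z) = 0
W = -12 (W = -4 - (5 + 3) = -4 - 1*8 = -4 - 8 = -12)
-5*R(W, c(-1)) + 1 = -5*0 + 1 = 0 + 1 = 1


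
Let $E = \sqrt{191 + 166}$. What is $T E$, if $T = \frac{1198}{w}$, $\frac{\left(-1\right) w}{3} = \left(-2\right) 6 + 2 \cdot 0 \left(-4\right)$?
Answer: $\frac{599 \sqrt{357}}{18} \approx 628.76$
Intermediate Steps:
$w = 36$ ($w = - 3 \left(\left(-2\right) 6 + 2 \cdot 0 \left(-4\right)\right) = - 3 \left(-12 + 0 \left(-4\right)\right) = - 3 \left(-12 + 0\right) = \left(-3\right) \left(-12\right) = 36$)
$E = \sqrt{357} \approx 18.894$
$T = \frac{599}{18}$ ($T = \frac{1198}{36} = 1198 \cdot \frac{1}{36} = \frac{599}{18} \approx 33.278$)
$T E = \frac{599 \sqrt{357}}{18}$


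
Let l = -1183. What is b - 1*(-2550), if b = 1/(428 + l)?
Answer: 1925249/755 ≈ 2550.0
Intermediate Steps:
b = -1/755 (b = 1/(428 - 1183) = 1/(-755) = -1/755 ≈ -0.0013245)
b - 1*(-2550) = -1/755 - 1*(-2550) = -1/755 + 2550 = 1925249/755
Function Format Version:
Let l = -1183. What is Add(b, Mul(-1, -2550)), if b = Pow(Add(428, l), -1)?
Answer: Rational(1925249, 755) ≈ 2550.0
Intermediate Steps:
b = Rational(-1, 755) (b = Pow(Add(428, -1183), -1) = Pow(-755, -1) = Rational(-1, 755) ≈ -0.0013245)
Add(b, Mul(-1, -2550)) = Add(Rational(-1, 755), Mul(-1, -2550)) = Add(Rational(-1, 755), 2550) = Rational(1925249, 755)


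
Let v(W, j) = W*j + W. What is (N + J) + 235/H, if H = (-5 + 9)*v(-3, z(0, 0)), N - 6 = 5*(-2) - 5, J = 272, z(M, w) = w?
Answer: 2921/12 ≈ 243.42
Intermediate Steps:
v(W, j) = W + W*j
N = -9 (N = 6 + (5*(-2) - 5) = 6 + (-10 - 5) = 6 - 15 = -9)
H = -12 (H = (-5 + 9)*(-3*(1 + 0)) = 4*(-3*1) = 4*(-3) = -12)
(N + J) + 235/H = (-9 + 272) + 235/(-12) = 263 + 235*(-1/12) = 263 - 235/12 = 2921/12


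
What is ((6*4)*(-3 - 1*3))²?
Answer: 20736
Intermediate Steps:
((6*4)*(-3 - 1*3))² = (24*(-3 - 3))² = (24*(-6))² = (-144)² = 20736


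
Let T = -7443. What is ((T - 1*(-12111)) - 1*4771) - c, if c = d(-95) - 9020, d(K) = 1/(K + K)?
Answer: 1694231/190 ≈ 8917.0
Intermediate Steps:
d(K) = 1/(2*K)
c = -1713801/190 (c = (½)/(-95) - 9020 = (½)*(-1/95) - 9020 = -1/190 - 9020 = -1713801/190 ≈ -9020.0)
((T - 1*(-12111)) - 1*4771) - c = ((-7443 - 1*(-12111)) - 1*4771) - 1*(-1713801/190) = ((-7443 + 12111) - 4771) + 1713801/190 = (4668 - 4771) + 1713801/190 = -103 + 1713801/190 = 1694231/190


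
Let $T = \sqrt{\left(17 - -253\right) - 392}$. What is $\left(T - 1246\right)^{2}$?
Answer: $\left(1246 - i \sqrt{122}\right)^{2} \approx 1.5524 \cdot 10^{6} - 2.753 \cdot 10^{4} i$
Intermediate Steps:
$T = i \sqrt{122}$ ($T = \sqrt{\left(17 + 253\right) - 392} = \sqrt{270 - 392} = \sqrt{-122} = i \sqrt{122} \approx 11.045 i$)
$\left(T - 1246\right)^{2} = \left(i \sqrt{122} - 1246\right)^{2} = \left(-1246 + i \sqrt{122}\right)^{2}$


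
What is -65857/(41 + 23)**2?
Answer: -65857/4096 ≈ -16.078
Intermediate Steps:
-65857/(41 + 23)**2 = -65857/(64**2) = -65857/4096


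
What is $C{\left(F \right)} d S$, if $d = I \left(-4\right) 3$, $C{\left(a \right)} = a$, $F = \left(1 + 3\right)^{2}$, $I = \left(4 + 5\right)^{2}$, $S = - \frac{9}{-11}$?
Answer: $- \frac{139968}{11} \approx -12724.0$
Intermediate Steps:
$S = \frac{9}{11}$ ($S = \left(-9\right) \left(- \frac{1}{11}\right) = \frac{9}{11} \approx 0.81818$)
$I = 81$ ($I = 9^{2} = 81$)
$F = 16$ ($F = 4^{2} = 16$)
$d = -972$ ($d = 81 \left(-4\right) 3 = \left(-324\right) 3 = -972$)
$C{\left(F \right)} d S = 16 \left(-972\right) \frac{9}{11} = \left(-15552\right) \frac{9}{11} = - \frac{139968}{11}$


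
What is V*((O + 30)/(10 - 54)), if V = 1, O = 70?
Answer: -25/11 ≈ -2.2727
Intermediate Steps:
V*((O + 30)/(10 - 54)) = 1*((70 + 30)/(10 - 54)) = 1*(100/(-44)) = 1*(100*(-1/44)) = 1*(-25/11) = -25/11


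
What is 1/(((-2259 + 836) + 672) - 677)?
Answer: -1/1428 ≈ -0.00070028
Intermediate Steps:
1/(((-2259 + 836) + 672) - 677) = 1/((-1423 + 672) - 677) = 1/(-751 - 677) = 1/(-1428) = -1/1428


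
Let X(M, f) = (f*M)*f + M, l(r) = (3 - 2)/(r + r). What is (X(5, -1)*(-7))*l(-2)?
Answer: 35/2 ≈ 17.500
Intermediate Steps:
l(r) = 1/(2*r)
X(M, f) = M + M*f² (X(M, f) = (M*f)*f + M = M*f² + M = M + M*f²)
(X(5, -1)*(-7))*l(-2) = ((5*(1 + (-1)²))*(-7))*((½)/(-2)) = ((5*(1 + 1))*(-7))*((½)*(-½)) = ((5*2)*(-7))*(-¼) = (10*(-7))*(-¼) = -70*(-¼) = 35/2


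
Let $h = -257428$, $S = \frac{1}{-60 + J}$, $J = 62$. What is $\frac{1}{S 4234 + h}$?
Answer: $- \frac{1}{255311} \approx -3.9168 \cdot 10^{-6}$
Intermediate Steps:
$S = \frac{1}{2}$ ($S = \frac{1}{-60 + 62} = \frac{1}{2} \approx 0.5$)
$\frac{1}{S 4234 + h} = \frac{1}{\frac{1}{2} \cdot 4234 - 257428} = \frac{1}{2117 - 257428} = \frac{1}{-255311} = - \frac{1}{255311}$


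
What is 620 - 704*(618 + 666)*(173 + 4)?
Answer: -159996052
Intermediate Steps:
620 - 704*(618 + 666)*(173 + 4) = 620 - 903936*177 = 620 - 704*227268 = 620 - 159996672 = -159996052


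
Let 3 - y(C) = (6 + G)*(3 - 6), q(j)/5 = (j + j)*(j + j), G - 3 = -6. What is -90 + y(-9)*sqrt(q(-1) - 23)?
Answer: -90 + 12*I*sqrt(3) ≈ -90.0 + 20.785*I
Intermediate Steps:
G = -3 (G = 3 - 6 = -3)
q(j) = 20*j**2 (q(j) = 5*((j + j)*(j + j)) = 5*((2*j)*(2*j)) = 5*(4*j**2) = 20*j**2)
y(C) = 12 (y(C) = 3 - (6 - 3)*(3 - 6) = 3 - 3*(-3) = 3 - 1*(-9) = 3 + 9 = 12)
-90 + y(-9)*sqrt(q(-1) - 23) = -90 + 12*sqrt(20*(-1)**2 - 23) = -90 + 12*sqrt(20*1 - 23) = -90 + 12*sqrt(20 - 23) = -90 + 12*sqrt(-3) = -90 + 12*(I*sqrt(3)) = -90 + 12*I*sqrt(3)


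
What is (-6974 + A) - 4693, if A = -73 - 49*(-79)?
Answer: -7869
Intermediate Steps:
A = 3798 (A = -73 + 3871 = 3798)
(-6974 + A) - 4693 = (-6974 + 3798) - 4693 = -3176 - 4693 = -7869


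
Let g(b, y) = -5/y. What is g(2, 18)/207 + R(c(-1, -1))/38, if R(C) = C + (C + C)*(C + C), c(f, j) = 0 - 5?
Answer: 4655/1863 ≈ 2.4987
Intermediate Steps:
c(f, j) = -5
R(C) = C + 4*C² (R(C) = C + (2*C)*(2*C) = C + 4*C²)
g(2, 18)/207 + R(c(-1, -1))/38 = -5/18/207 - 5*(1 + 4*(-5))/38 = -5*1/18*(1/207) - 5*(1 - 20)*(1/38) = -5/18*1/207 - 5*(-19)*(1/38) = -5/3726 + 95*(1/38) = -5/3726 + 5/2 = 4655/1863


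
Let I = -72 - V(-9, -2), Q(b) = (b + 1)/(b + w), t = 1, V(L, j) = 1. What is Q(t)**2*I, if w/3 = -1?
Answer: -73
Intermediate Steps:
w = -3 (w = 3*(-1) = -3)
Q(b) = (1 + b)/(-3 + b) (Q(b) = (b + 1)/(b - 3) = (1 + b)/(-3 + b))
I = -73 (I = -72 - 1*1 = -72 - 1 = -73)
Q(t)**2*I = ((1 + 1)/(-3 + 1))**2*(-73) = (2/(-2))**2*(-73) = (-1/2*2)**2*(-73) = (-1)**2*(-73) = 1*(-73) = -73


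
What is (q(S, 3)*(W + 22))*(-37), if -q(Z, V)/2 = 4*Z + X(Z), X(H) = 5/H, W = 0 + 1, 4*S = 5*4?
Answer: 35742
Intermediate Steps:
S = 5 (S = (5*4)/4 = (¼)*20 = 5)
W = 1
q(Z, V) = -10/Z - 8*Z (q(Z, V) = -2*(4*Z + 5/Z) = -10/Z - 8*Z)
(q(S, 3)*(W + 22))*(-37) = ((-10/5 - 8*5)*(1 + 22))*(-37) = ((-10*⅕ - 40)*23)*(-37) = ((-2 - 40)*23)*(-37) = -42*23*(-37) = -966*(-37) = 35742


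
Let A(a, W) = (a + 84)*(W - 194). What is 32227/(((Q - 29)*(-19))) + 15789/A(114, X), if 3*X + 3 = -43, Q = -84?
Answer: 433948571/29662952 ≈ 14.629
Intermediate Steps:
X = -46/3 (X = -1 + (1/3)*(-43) = -1 - 43/3 = -46/3 ≈ -15.333)
A(a, W) = (-194 + W)*(84 + a) (A(a, W) = (84 + a)*(-194 + W) = (-194 + W)*(84 + a))
32227/(((Q - 29)*(-19))) + 15789/A(114, X) = 32227/(((-84 - 29)*(-19))) + 15789/(-16296 - 194*114 + 84*(-46/3) - 46/3*114) = 32227/((-113*(-19))) + 15789/(-16296 - 22116 - 1288 - 1748) = 32227/2147 + 15789/(-41448) = 32227*(1/2147) + 15789*(-1/41448) = 32227/2147 - 5263/13816 = 433948571/29662952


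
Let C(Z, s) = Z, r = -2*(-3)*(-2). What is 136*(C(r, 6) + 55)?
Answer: 5848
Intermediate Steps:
r = -12 (r = 6*(-2) = -12)
136*(C(r, 6) + 55) = 136*(-12 + 55) = 136*43 = 5848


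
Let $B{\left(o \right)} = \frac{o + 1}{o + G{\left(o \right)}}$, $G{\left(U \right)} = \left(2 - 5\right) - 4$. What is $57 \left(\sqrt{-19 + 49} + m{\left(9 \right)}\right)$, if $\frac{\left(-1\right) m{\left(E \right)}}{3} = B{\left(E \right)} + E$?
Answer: $-2394 + 57 \sqrt{30} \approx -2081.8$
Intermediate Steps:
$G{\left(U \right)} = -7$ ($G{\left(U \right)} = -3 - 4 = -7$)
$B{\left(o \right)} = \frac{1 + o}{-7 + o}$ ($B{\left(o \right)} = \frac{o + 1}{o - 7} = \frac{1 + o}{-7 + o}$)
$m{\left(E \right)} = - 3 E - \frac{3 \left(1 + E\right)}{-7 + E}$ ($m{\left(E \right)} = - 3 \left(\frac{1 + E}{-7 + E} + E\right) = - 3 \left(E + \frac{1 + E}{-7 + E}\right) = - 3 E - \frac{3 \left(1 + E\right)}{-7 + E}$)
$57 \left(\sqrt{-19 + 49} + m{\left(9 \right)}\right) = 57 \left(\sqrt{-19 + 49} + \frac{3 \left(-1 - 9^{2} + 6 \cdot 9\right)}{-7 + 9}\right) = 57 \left(\sqrt{30} + \frac{3 \left(-1 - 81 + 54\right)}{2}\right) = 57 \left(\sqrt{30} + 3 \cdot \frac{1}{2} \left(-1 - 81 + 54\right)\right) = 57 \left(\sqrt{30} + 3 \cdot \frac{1}{2} \left(-28\right)\right) = 57 \left(\sqrt{30} - 42\right) = 57 \left(-42 + \sqrt{30}\right) = -2394 + 57 \sqrt{30}$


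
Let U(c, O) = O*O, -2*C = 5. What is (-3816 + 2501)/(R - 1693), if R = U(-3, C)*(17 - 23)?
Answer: 2630/3461 ≈ 0.75990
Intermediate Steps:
C = -5/2 (C = -½*5 = -5/2 ≈ -2.5000)
U(c, O) = O²
R = -75/2 (R = (-5/2)²*(17 - 23) = (25/4)*(-6) = -75/2 ≈ -37.500)
(-3816 + 2501)/(R - 1693) = (-3816 + 2501)/(-75/2 - 1693) = -1315/(-3461/2) = -1315*(-2/3461) = 2630/3461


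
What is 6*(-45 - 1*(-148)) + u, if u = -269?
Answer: 349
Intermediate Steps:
6*(-45 - 1*(-148)) + u = 6*(-45 - 1*(-148)) - 269 = 6*(-45 + 148) - 269 = 6*103 - 269 = 618 - 269 = 349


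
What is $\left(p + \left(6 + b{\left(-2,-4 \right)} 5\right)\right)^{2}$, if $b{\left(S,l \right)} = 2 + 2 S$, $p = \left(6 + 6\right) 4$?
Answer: $1936$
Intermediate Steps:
$p = 48$ ($p = 12 \cdot 4 = 48$)
$\left(p + \left(6 + b{\left(-2,-4 \right)} 5\right)\right)^{2} = \left(48 + \left(6 + \left(2 + 2 \left(-2\right)\right) 5\right)\right)^{2} = \left(48 + \left(6 + \left(2 - 4\right) 5\right)\right)^{2} = \left(48 + \left(6 - 10\right)\right)^{2} = \left(48 - 4\right)^{2} = 44^{2} = 1936$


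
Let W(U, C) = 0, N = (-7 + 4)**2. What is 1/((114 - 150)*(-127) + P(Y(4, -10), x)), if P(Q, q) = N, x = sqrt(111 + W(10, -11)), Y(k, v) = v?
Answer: 1/4581 ≈ 0.00021829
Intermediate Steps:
N = 9 (N = (-3)**2 = 9)
x = sqrt(111) (x = sqrt(111 + 0) = sqrt(111) ≈ 10.536)
P(Q, q) = 9
1/((114 - 150)*(-127) + P(Y(4, -10), x)) = 1/((114 - 150)*(-127) + 9) = 1/(-36*(-127) + 9) = 1/(4572 + 9) = 1/4581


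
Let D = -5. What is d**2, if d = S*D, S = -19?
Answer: 9025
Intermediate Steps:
d = 95 (d = -19*(-5) = 95)
d**2 = 95**2 = 9025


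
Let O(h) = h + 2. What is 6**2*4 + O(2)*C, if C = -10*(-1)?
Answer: 184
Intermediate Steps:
C = 10
O(h) = 2 + h
6**2*4 + O(2)*C = 6**2*4 + (2 + 2)*10 = 36*4 + 4*10 = 144 + 40 = 184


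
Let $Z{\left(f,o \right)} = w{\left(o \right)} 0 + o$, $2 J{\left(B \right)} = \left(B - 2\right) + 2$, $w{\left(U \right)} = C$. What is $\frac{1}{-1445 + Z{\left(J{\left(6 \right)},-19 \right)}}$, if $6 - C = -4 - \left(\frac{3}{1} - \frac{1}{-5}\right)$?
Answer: $- \frac{1}{1464} \approx -0.00068306$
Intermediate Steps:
$C = \frac{66}{5}$ ($C = 6 - \left(-4 - \left(\frac{3}{1} - \frac{1}{-5}\right)\right) = 6 - \left(-4 - \left(3 \cdot 1 - - \frac{1}{5}\right)\right) = 6 - \left(-4 - \left(3 + \frac{1}{5}\right)\right) = 6 - \left(-4 - \frac{16}{5}\right) = 6 - - \frac{36}{5} = 6 + \frac{36}{5} = \frac{66}{5} \approx 13.2$)
$w{\left(U \right)} = \frac{66}{5}$
$J{\left(B \right)} = \frac{B}{2}$ ($J{\left(B \right)} = \frac{\left(B - 2\right) + 2}{2} = \frac{\left(-2 + B\right) + 2}{2} = \frac{B}{2}$)
$Z{\left(f,o \right)} = o$ ($Z{\left(f,o \right)} = \frac{66}{5} \cdot 0 + o = 0 + o = o$)
$\frac{1}{-1445 + Z{\left(J{\left(6 \right)},-19 \right)}} = \frac{1}{-1445 - 19} = \frac{1}{-1464} = - \frac{1}{1464}$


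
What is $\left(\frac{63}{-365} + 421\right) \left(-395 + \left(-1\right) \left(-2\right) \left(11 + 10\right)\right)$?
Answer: $- \frac{54221506}{365} \approx -1.4855 \cdot 10^{5}$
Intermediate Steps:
$\left(\frac{63}{-365} + 421\right) \left(-395 + \left(-1\right) \left(-2\right) \left(11 + 10\right)\right) = \left(63 \left(- \frac{1}{365}\right) + 421\right) \left(-395 + 2 \cdot 21\right) = \left(- \frac{63}{365} + 421\right) \left(-395 + 42\right) = \frac{153602}{365} \left(-353\right) = - \frac{54221506}{365}$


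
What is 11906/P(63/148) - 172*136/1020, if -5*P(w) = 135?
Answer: -62626/135 ≈ -463.90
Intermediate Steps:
P(w) = -27 (P(w) = -1/5*135 = -27)
11906/P(63/148) - 172*136/1020 = 11906/(-27) - 172*136/1020 = 11906*(-1/27) - 23392*1/1020 = -11906/27 - 344/15 = -62626/135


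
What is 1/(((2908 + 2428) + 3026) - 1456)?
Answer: 1/6906 ≈ 0.00014480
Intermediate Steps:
1/(((2908 + 2428) + 3026) - 1456) = 1/((5336 + 3026) - 1456) = 1/(8362 - 1456) = 1/6906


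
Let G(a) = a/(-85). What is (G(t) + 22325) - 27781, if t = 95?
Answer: -92771/17 ≈ -5457.1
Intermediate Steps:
G(a) = -a/85 (G(a) = a*(-1/85) = -a/85)
(G(t) + 22325) - 27781 = (-1/85*95 + 22325) - 27781 = (-19/17 + 22325) - 27781 = 379506/17 - 27781 = -92771/17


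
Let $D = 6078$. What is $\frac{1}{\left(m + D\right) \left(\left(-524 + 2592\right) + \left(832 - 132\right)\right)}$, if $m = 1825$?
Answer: $\frac{1}{21875504} \approx 4.5713 \cdot 10^{-8}$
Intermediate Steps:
$\frac{1}{\left(m + D\right) \left(\left(-524 + 2592\right) + \left(832 - 132\right)\right)} = \frac{1}{\left(1825 + 6078\right) \left(\left(-524 + 2592\right) + \left(832 - 132\right)\right)} = \frac{1}{7903 \left(2068 + \left(832 - 132\right)\right)} = \frac{1}{7903 \left(2068 + 700\right)} = \frac{1}{7903 \cdot 2768} = \frac{1}{7903} \cdot \frac{1}{2768} = \frac{1}{21875504}$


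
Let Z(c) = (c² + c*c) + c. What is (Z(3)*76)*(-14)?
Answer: -22344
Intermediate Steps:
Z(c) = c + 2*c² (Z(c) = (c² + c²) + c = 2*c² + c = c + 2*c²)
(Z(3)*76)*(-14) = ((3*(1 + 2*3))*76)*(-14) = ((3*(1 + 6))*76)*(-14) = ((3*7)*76)*(-14) = (21*76)*(-14) = 1596*(-14) = -22344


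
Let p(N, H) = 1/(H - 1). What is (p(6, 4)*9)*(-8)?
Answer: -24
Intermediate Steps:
p(N, H) = 1/(-1 + H)
(p(6, 4)*9)*(-8) = (9/(-1 + 4))*(-8) = (9/3)*(-8) = ((⅓)*9)*(-8) = 3*(-8) = -24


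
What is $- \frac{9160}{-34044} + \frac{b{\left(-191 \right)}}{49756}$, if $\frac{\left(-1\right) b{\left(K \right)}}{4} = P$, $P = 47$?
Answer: $\frac{28085293}{105868329} \approx 0.26529$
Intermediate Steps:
$b{\left(K \right)} = -188$ ($b{\left(K \right)} = \left(-4\right) 47 = -188$)
$- \frac{9160}{-34044} + \frac{b{\left(-191 \right)}}{49756} = - \frac{9160}{-34044} - \frac{188}{49756} = \left(-9160\right) \left(- \frac{1}{34044}\right) - \frac{47}{12439} = \frac{2290}{8511} - \frac{47}{12439} = \frac{28085293}{105868329}$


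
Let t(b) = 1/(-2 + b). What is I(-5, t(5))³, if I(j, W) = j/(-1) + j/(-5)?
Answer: 216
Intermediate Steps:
I(j, W) = -6*j/5 (I(j, W) = j*(-1) + j*(-⅕) = -j - j/5 = -6*j/5)
I(-5, t(5))³ = (-6/5*(-5))³ = 6³ = 216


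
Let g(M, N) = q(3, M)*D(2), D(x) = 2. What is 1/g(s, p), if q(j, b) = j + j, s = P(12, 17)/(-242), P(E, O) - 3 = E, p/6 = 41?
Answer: 1/12 ≈ 0.083333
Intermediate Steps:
p = 246 (p = 6*41 = 246)
P(E, O) = 3 + E
s = -15/242 (s = (3 + 12)/(-242) = 15*(-1/242) = -15/242 ≈ -0.061983)
q(j, b) = 2*j
g(M, N) = 12 (g(M, N) = (2*3)*2 = 6*2 = 12)
1/g(s, p) = 1/12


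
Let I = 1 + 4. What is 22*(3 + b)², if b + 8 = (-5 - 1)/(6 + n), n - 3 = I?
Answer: 31768/49 ≈ 648.33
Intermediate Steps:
I = 5
n = 8 (n = 3 + 5 = 8)
b = -59/7 (b = -8 + (-5 - 1)/(6 + 8) = -8 - 6/14 = -8 - 6*1/14 = -8 - 3/7 = -59/7 ≈ -8.4286)
22*(3 + b)² = 22*(3 - 59/7)² = 22*(-38/7)² = 22*(1444/49) = 31768/49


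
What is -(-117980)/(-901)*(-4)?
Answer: 27760/53 ≈ 523.77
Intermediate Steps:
-(-117980)/(-901)*(-4) = -(-117980)*(-1)/901*(-4) = -170*694/901*(-4) = -6940/53*(-4) = 27760/53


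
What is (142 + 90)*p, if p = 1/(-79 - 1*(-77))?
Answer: -116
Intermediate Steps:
p = -1/2 (p = 1/(-79 + 77) = 1/(-2) = -1/2 ≈ -0.50000)
(142 + 90)*p = (142 + 90)*(-1/2) = 232*(-1/2) = -116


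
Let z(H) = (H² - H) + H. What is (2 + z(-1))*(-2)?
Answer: -6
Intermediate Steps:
z(H) = H²
(2 + z(-1))*(-2) = (2 + (-1)²)*(-2) = (2 + 1)*(-2) = 3*(-2) = -6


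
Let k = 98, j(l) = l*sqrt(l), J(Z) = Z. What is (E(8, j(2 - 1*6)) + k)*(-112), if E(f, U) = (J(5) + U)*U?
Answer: -3808 + 4480*I ≈ -3808.0 + 4480.0*I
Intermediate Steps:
j(l) = l**(3/2)
E(f, U) = U*(5 + U) (E(f, U) = (5 + U)*U = U*(5 + U))
(E(8, j(2 - 1*6)) + k)*(-112) = ((2 - 1*6)**(3/2)*(5 + (2 - 1*6)**(3/2)) + 98)*(-112) = ((2 - 6)**(3/2)*(5 + (2 - 6)**(3/2)) + 98)*(-112) = ((-4)**(3/2)*(5 + (-4)**(3/2)) + 98)*(-112) = ((-8*I)*(5 - 8*I) + 98)*(-112) = (-8*I*(5 - 8*I) + 98)*(-112) = (98 - 8*I*(5 - 8*I))*(-112) = -10976 + 896*I*(5 - 8*I)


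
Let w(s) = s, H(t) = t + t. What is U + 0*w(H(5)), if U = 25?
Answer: 25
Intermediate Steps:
H(t) = 2*t
U + 0*w(H(5)) = 25 + 0*(2*5) = 25 + 0*10 = 25 + 0 = 25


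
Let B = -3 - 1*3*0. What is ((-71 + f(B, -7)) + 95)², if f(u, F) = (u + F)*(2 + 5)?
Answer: 2116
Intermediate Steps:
B = -3 (B = -3 - 3*0 = -3 + 0 = -3)
f(u, F) = 7*F + 7*u (f(u, F) = (F + u)*7 = 7*F + 7*u)
((-71 + f(B, -7)) + 95)² = ((-71 + (7*(-7) + 7*(-3))) + 95)² = ((-71 + (-49 - 21)) + 95)² = ((-71 - 70) + 95)² = (-141 + 95)² = (-46)² = 2116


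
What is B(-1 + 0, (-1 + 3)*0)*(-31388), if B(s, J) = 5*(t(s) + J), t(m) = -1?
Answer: 156940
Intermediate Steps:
B(s, J) = -5 + 5*J (B(s, J) = 5*(-1 + J) = -5 + 5*J)
B(-1 + 0, (-1 + 3)*0)*(-31388) = (-5 + 5*((-1 + 3)*0))*(-31388) = (-5 + 5*(2*0))*(-31388) = (-5 + 5*0)*(-31388) = (-5 + 0)*(-31388) = -5*(-31388) = 156940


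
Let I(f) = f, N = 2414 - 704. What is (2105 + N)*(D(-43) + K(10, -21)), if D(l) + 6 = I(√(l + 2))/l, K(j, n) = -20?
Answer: -99190 - 3815*I*√41/43 ≈ -99190.0 - 568.09*I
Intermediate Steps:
N = 1710
D(l) = -6 + √(2 + l)/l (D(l) = -6 + √(l + 2)/l = -6 + √(2 + l)/l)
(2105 + N)*(D(-43) + K(10, -21)) = (2105 + 1710)*((-6 + √(2 - 43)/(-43)) - 20) = 3815*((-6 - I*√41/43) - 20) = 3815*(-26 - I*√41/43) = -99190 - 3815*I*√41/43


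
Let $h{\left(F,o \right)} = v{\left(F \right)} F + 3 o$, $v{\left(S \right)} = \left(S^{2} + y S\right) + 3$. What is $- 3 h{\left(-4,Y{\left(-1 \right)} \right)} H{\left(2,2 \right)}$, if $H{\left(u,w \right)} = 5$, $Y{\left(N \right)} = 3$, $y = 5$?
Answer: $-195$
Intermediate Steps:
$v{\left(S \right)} = 3 + S^{2} + 5 S$ ($v{\left(S \right)} = \left(S^{2} + 5 S\right) + 3 = 3 + S^{2} + 5 S$)
$h{\left(F,o \right)} = 3 o + F \left(3 + F^{2} + 5 F\right)$ ($h{\left(F,o \right)} = \left(3 + F^{2} + 5 F\right) F + 3 o = F \left(3 + F^{2} + 5 F\right) + 3 o = 3 o + F \left(3 + F^{2} + 5 F\right)$)
$- 3 h{\left(-4,Y{\left(-1 \right)} \right)} H{\left(2,2 \right)} = - 3 \left(3 \cdot 3 - 4 \left(3 + \left(-4\right)^{2} + 5 \left(-4\right)\right)\right) 5 = - 3 \left(9 - 4 \left(3 + 16 - 20\right)\right) 5 = - 3 \left(9 - -4\right) 5 = - 3 \left(9 + 4\right) 5 = \left(-3\right) 13 \cdot 5 = \left(-39\right) 5 = -195$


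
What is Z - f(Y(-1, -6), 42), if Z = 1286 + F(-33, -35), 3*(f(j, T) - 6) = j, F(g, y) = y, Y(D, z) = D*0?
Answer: 1245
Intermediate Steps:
Y(D, z) = 0
f(j, T) = 6 + j/3
Z = 1251 (Z = 1286 - 35 = 1251)
Z - f(Y(-1, -6), 42) = 1251 - (6 + (⅓)*0) = 1251 - (6 + 0) = 1251 - 1*6 = 1251 - 6 = 1245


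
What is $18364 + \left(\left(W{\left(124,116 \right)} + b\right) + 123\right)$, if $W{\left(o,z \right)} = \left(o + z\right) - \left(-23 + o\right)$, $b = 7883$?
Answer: $26509$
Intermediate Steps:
$W{\left(o,z \right)} = 23 + z$
$18364 + \left(\left(W{\left(124,116 \right)} + b\right) + 123\right) = 18364 + \left(\left(\left(23 + 116\right) + 7883\right) + 123\right) = 18364 + \left(\left(139 + 7883\right) + 123\right) = 18364 + \left(8022 + 123\right) = 18364 + 8145 = 26509$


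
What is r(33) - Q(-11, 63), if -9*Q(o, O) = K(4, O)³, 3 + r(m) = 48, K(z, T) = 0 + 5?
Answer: 530/9 ≈ 58.889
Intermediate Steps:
K(z, T) = 5
r(m) = 45 (r(m) = -3 + 48 = 45)
Q(o, O) = -125/9 (Q(o, O) = -⅑*5³ = -⅑*125 = -125/9)
r(33) - Q(-11, 63) = 45 - 1*(-125/9) = 45 + 125/9 = 530/9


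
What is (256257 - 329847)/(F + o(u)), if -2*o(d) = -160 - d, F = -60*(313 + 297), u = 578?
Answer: 24530/12077 ≈ 2.0311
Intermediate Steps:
F = -36600 (F = -60*610 = -36600)
o(d) = 80 + d/2 (o(d) = -(-160 - d)/2 = 80 + d/2)
(256257 - 329847)/(F + o(u)) = (256257 - 329847)/(-36600 + (80 + (½)*578)) = -73590/(-36600 + (80 + 289)) = -73590/(-36600 + 369) = -73590/(-36231) = -73590*(-1/36231) = 24530/12077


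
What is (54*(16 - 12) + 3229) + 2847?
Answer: 6292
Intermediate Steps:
(54*(16 - 12) + 3229) + 2847 = (54*4 + 3229) + 2847 = (216 + 3229) + 2847 = 3445 + 2847 = 6292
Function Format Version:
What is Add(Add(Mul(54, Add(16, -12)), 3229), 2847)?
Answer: 6292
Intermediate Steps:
Add(Add(Mul(54, Add(16, -12)), 3229), 2847) = Add(Add(Mul(54, 4), 3229), 2847) = Add(Add(216, 3229), 2847) = Add(3445, 2847) = 6292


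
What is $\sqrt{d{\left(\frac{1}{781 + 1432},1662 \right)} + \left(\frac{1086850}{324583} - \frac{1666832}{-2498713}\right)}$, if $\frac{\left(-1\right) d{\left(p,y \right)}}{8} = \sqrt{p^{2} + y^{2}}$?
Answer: $\frac{\sqrt{263993675917875625867569669294 - 237661926610422911950624936 \sqrt{13527728136037}}}{256404427513661} \approx 115.29 i$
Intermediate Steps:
$d{\left(p,y \right)} = - 8 \sqrt{p^{2} + y^{2}}$
$\sqrt{d{\left(\frac{1}{781 + 1432},1662 \right)} + \left(\frac{1086850}{324583} - \frac{1666832}{-2498713}\right)} = \sqrt{- 8 \sqrt{\left(\frac{1}{781 + 1432}\right)^{2} + 1662^{2}} + \left(\frac{1086850}{324583} - \frac{1666832}{-2498713}\right)} = \sqrt{- 8 \sqrt{\left(\frac{1}{2213}\right)^{2} + 2762244} + \left(1086850 \cdot \frac{1}{324583} - - \frac{1666832}{2498713}\right)} = \sqrt{- 8 \sqrt{\left(\frac{1}{2213}\right)^{2} + 2762244} + \left(\frac{1086850}{324583} + \frac{1666832}{2498713}\right)} = \sqrt{- 8 \sqrt{\frac{1}{4897369} + 2762244} + \frac{465250222158}{115862823097}} = \sqrt{- 8 \sqrt{\frac{13527728136037}{4897369}} + \frac{465250222158}{115862823097}} = \sqrt{- 8 \frac{\sqrt{13527728136037}}{2213} + \frac{465250222158}{115862823097}} = \sqrt{- \frac{8 \sqrt{13527728136037}}{2213} + \frac{465250222158}{115862823097}} = \sqrt{\frac{465250222158}{115862823097} - \frac{8 \sqrt{13527728136037}}{2213}}$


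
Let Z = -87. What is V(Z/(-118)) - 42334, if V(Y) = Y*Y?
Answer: -589451047/13924 ≈ -42333.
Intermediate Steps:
V(Y) = Y²
V(Z/(-118)) - 42334 = (-87/(-118))² - 42334 = (-87*(-1/118))² - 42334 = (87/118)² - 42334 = 7569/13924 - 42334 = -589451047/13924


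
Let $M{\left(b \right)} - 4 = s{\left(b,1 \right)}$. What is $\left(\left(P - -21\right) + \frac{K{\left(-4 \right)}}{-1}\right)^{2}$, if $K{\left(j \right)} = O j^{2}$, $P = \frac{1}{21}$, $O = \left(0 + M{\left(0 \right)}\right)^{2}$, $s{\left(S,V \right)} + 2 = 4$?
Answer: $\frac{135815716}{441} \approx 3.0797 \cdot 10^{5}$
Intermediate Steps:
$s{\left(S,V \right)} = 2$ ($s{\left(S,V \right)} = -2 + 4 = 2$)
$M{\left(b \right)} = 6$ ($M{\left(b \right)} = 4 + 2 = 6$)
$O = 36$ ($O = \left(0 + 6\right)^{2} = 6^{2} = 36$)
$P = \frac{1}{21} \approx 0.047619$
$K{\left(j \right)} = 36 j^{2}$
$\left(\left(P - -21\right) + \frac{K{\left(-4 \right)}}{-1}\right)^{2} = \left(\left(\frac{1}{21} - -21\right) + \frac{36 \left(-4\right)^{2}}{-1}\right)^{2} = \left(\left(\frac{1}{21} + 21\right) + 36 \cdot 16 \left(-1\right)\right)^{2} = \left(\frac{442}{21} + 576 \left(-1\right)\right)^{2} = \left(\frac{442}{21} - 576\right)^{2} = \left(- \frac{11654}{21}\right)^{2} = \frac{135815716}{441}$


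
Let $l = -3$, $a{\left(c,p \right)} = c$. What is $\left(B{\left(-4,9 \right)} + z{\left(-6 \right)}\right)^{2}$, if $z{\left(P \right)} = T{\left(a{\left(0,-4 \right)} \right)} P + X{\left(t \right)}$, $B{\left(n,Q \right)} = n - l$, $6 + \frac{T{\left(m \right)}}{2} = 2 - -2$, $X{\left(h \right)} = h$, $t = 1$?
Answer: $576$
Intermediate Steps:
$T{\left(m \right)} = -4$ ($T{\left(m \right)} = -12 + 2 \left(2 - -2\right) = -12 + 2 \left(2 + 2\right) = -12 + 2 \cdot 4 = -12 + 8 = -4$)
$B{\left(n,Q \right)} = 3 + n$ ($B{\left(n,Q \right)} = n - -3 = n + 3 = 3 + n$)
$z{\left(P \right)} = 1 - 4 P$ ($z{\left(P \right)} = - 4 P + 1 = 1 - 4 P$)
$\left(B{\left(-4,9 \right)} + z{\left(-6 \right)}\right)^{2} = \left(\left(3 - 4\right) + \left(1 - -24\right)\right)^{2} = \left(-1 + \left(1 + 24\right)\right)^{2} = \left(-1 + 25\right)^{2} = 24^{2} = 576$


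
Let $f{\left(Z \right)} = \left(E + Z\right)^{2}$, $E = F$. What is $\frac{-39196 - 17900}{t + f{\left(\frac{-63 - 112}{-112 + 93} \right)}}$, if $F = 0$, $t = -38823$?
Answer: $\frac{10305828}{6992239} \approx 1.4739$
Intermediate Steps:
$E = 0$
$f{\left(Z \right)} = Z^{2}$ ($f{\left(Z \right)} = \left(0 + Z\right)^{2} = Z^{2}$)
$\frac{-39196 - 17900}{t + f{\left(\frac{-63 - 112}{-112 + 93} \right)}} = \frac{-39196 - 17900}{-38823 + \left(\frac{-63 - 112}{-112 + 93}\right)^{2}} = - \frac{57096}{-38823 + \left(- \frac{175}{-19}\right)^{2}} = - \frac{57096}{-38823 + \left(\left(-175\right) \left(- \frac{1}{19}\right)\right)^{2}} = - \frac{57096}{-38823 + \left(\frac{175}{19}\right)^{2}} = - \frac{57096}{-38823 + \frac{30625}{361}} = - \frac{57096}{- \frac{13984478}{361}} = \left(-57096\right) \left(- \frac{361}{13984478}\right) = \frac{10305828}{6992239}$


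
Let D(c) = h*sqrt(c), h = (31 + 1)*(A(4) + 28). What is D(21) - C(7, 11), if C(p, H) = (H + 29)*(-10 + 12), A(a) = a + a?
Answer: -80 + 1152*sqrt(21) ≈ 5199.1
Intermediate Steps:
A(a) = 2*a
h = 1152 (h = (31 + 1)*(2*4 + 28) = 32*(8 + 28) = 32*36 = 1152)
D(c) = 1152*sqrt(c)
C(p, H) = 58 + 2*H (C(p, H) = (29 + H)*2 = 58 + 2*H)
D(21) - C(7, 11) = 1152*sqrt(21) - (58 + 2*11) = 1152*sqrt(21) - (58 + 22) = 1152*sqrt(21) - 1*80 = 1152*sqrt(21) - 80 = -80 + 1152*sqrt(21)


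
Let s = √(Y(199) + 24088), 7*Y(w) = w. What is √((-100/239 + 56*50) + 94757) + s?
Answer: √1181705/7 + √5572529497/239 ≈ 467.64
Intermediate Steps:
Y(w) = w/7
s = √1181705/7 (s = √((⅐)*199 + 24088) = √(199/7 + 24088) = √(168815/7) = √1181705/7 ≈ 155.29)
√((-100/239 + 56*50) + 94757) + s = √((-100/239 + 56*50) + 94757) + √1181705/7 = √((-100*1/239 + 2800) + 94757) + √1181705/7 = √((-100/239 + 2800) + 94757) + √1181705/7 = √(669100/239 + 94757) + √1181705/7 = √(23316023/239) + √1181705/7 = √5572529497/239 + √1181705/7 = √1181705/7 + √5572529497/239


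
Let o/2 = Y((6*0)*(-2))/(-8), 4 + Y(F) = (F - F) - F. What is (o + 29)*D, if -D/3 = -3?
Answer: 270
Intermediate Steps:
D = 9 (D = -3*(-3) = 9)
Y(F) = -4 - F (Y(F) = -4 + ((F - F) - F) = -4 + (0 - F) = -4 - F)
o = 1 (o = 2*((-4 - 6*0*(-2))/(-8)) = 2*((-4 - 0*(-2))*(-1/8)) = 2*((-4 - 1*0)*(-1/8)) = 2*((-4 + 0)*(-1/8)) = 2*(-4*(-1/8)) = 2*(1/2) = 1)
(o + 29)*D = (1 + 29)*9 = 30*9 = 270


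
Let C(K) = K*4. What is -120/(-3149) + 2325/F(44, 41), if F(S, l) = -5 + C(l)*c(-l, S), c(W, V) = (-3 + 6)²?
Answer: 7497945/4632179 ≈ 1.6187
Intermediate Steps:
c(W, V) = 9 (c(W, V) = 3² = 9)
C(K) = 4*K
F(S, l) = -5 + 36*l (F(S, l) = -5 + (4*l)*9 = -5 + 36*l)
-120/(-3149) + 2325/F(44, 41) = -120/(-3149) + 2325/(-5 + 36*41) = -120*(-1/3149) + 2325/(-5 + 1476) = 120/3149 + 2325/1471 = 7497945/4632179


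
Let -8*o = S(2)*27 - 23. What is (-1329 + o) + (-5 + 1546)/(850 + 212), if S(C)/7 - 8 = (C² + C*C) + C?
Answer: -7433677/4248 ≈ -1749.9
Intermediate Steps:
S(C) = 56 + 7*C + 14*C² (S(C) = 56 + 7*((C² + C*C) + C) = 56 + 7*((C² + C²) + C) = 56 + 7*(2*C² + C) = 56 + 7*(C + 2*C²) = 56 + (7*C + 14*C²) = 56 + 7*C + 14*C²)
o = -3379/8 (o = -((56 + 7*2 + 14*2²)*27 - 23)/8 = -((56 + 14 + 14*4)*27 - 23)/8 = -((56 + 14 + 56)*27 - 23)/8 = -(126*27 - 23)/8 = -(3402 - 23)/8 = -⅛*3379 = -3379/8 ≈ -422.38)
(-1329 + o) + (-5 + 1546)/(850 + 212) = (-1329 - 3379/8) + (-5 + 1546)/(850 + 212) = -14011/8 + 1541/1062 = -7433677/4248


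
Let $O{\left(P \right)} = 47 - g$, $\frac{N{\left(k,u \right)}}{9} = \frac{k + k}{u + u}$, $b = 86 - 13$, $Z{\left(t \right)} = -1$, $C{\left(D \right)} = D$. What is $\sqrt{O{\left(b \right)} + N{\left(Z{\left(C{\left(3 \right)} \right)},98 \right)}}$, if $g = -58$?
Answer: $\frac{\sqrt{20562}}{14} \approx 10.242$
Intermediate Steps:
$b = 73$
$N{\left(k,u \right)} = \frac{9 k}{u}$ ($N{\left(k,u \right)} = 9 \frac{k + k}{u + u} = 9 \frac{2 k}{2 u} = 9 \cdot 2 k \frac{1}{2 u} = 9 \frac{k}{u} = \frac{9 k}{u}$)
$O{\left(P \right)} = 105$ ($O{\left(P \right)} = 47 - -58 = 47 + 58 = 105$)
$\sqrt{O{\left(b \right)} + N{\left(Z{\left(C{\left(3 \right)} \right)},98 \right)}} = \sqrt{105 + 9 \left(-1\right) \frac{1}{98}} = \sqrt{105 - \frac{9}{98}} = \sqrt{\frac{10281}{98}} = \frac{\sqrt{20562}}{14}$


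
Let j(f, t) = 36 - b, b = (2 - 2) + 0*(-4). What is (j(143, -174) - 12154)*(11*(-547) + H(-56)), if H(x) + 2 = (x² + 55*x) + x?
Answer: 72938242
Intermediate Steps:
b = 0 (b = 0 + 0 = 0)
j(f, t) = 36 (j(f, t) = 36 - 1*0 = 36 + 0 = 36)
H(x) = -2 + x² + 56*x (H(x) = -2 + ((x² + 55*x) + x) = -2 + (x² + 56*x) = -2 + x² + 56*x)
(j(143, -174) - 12154)*(11*(-547) + H(-56)) = (36 - 12154)*(11*(-547) + (-2 + (-56)² + 56*(-56))) = -12118*(-6017 + (-2 + 3136 - 3136)) = -12118*(-6017 - 2) = -12118*(-6019) = 72938242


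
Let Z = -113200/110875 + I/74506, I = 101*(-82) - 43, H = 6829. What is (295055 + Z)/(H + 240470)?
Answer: 97495862041507/81716024968890 ≈ 1.1931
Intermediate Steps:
I = -8325 (I = -8282 - 43 = -8325)
Z = -374284543/330434110 (Z = -113200/110875 - 8325/74506 = -113200*1/110875 - 8325*1/74506 = -4528/4435 - 8325/74506 = -374284543/330434110 ≈ -1.1327)
(295055 + Z)/(H + 240470) = (295055 - 374284543/330434110)/(6829 + 240470) = (97495862041507/330434110)/247299 = (97495862041507/330434110)*(1/247299) = 97495862041507/81716024968890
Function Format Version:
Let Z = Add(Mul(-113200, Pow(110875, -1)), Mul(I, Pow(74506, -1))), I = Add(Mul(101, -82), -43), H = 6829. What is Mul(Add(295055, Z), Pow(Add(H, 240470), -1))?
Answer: Rational(97495862041507, 81716024968890) ≈ 1.1931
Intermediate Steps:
I = -8325 (I = Add(-8282, -43) = -8325)
Z = Rational(-374284543, 330434110) (Z = Add(Mul(-113200, Pow(110875, -1)), Mul(-8325, Pow(74506, -1))) = Add(Mul(-113200, Rational(1, 110875)), Mul(-8325, Rational(1, 74506))) = Add(Rational(-4528, 4435), Rational(-8325, 74506)) = Rational(-374284543, 330434110) ≈ -1.1327)
Mul(Add(295055, Z), Pow(Add(H, 240470), -1)) = Mul(Add(295055, Rational(-374284543, 330434110)), Pow(Add(6829, 240470), -1)) = Mul(Rational(97495862041507, 330434110), Pow(247299, -1)) = Mul(Rational(97495862041507, 330434110), Rational(1, 247299)) = Rational(97495862041507, 81716024968890)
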